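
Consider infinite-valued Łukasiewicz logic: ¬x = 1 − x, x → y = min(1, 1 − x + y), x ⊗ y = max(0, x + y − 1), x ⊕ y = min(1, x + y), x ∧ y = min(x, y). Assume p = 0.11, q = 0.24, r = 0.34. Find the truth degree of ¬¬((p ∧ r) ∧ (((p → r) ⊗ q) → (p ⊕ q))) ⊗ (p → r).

0.11

p ∧ r = min(0.11, 0.34) = 0.11
p → r = min(1, 1 − 0.11 + 0.34) = min(1, 1.23) = 1.00
(p → r) ⊗ q = max(0, 1.00 + 0.24 − 1) = max(0, 0.24) = 0.24
p ⊕ q = min(1, 0.11 + 0.24) = min(1, 0.35) = 0.35
((p → r) ⊗ q) → (p ⊕ q) = min(1, 1 − 0.24 + 0.35) = min(1, 1.11) = 1.00
(p ∧ r) ∧ (((p → r) ⊗ q) → (p ⊕ q)) = min(0.11, 1.00) = 0.11
¬((p ∧ r) ∧ (((p → r) ⊗ q) → (p ⊕ q))) = 1 − 0.11 = 0.89
¬¬((p ∧ r) ∧ (((p → r) ⊗ q) → (p ⊕ q))) = 1 − 0.89 = 0.11
¬¬((p ∧ r) ∧ (((p → r) ⊗ q) → (p ⊕ q))) ⊗ (p → r) = max(0, 0.11 + 1.00 − 1) = max(0, 0.11) = 0.11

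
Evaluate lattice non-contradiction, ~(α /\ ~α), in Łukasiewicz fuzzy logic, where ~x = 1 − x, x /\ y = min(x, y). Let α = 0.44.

~α = 1 − 0.44 = 0.56
α /\ ~α = min(0.44, 0.56) = 0.44
~(α /\ ~α) = 1 − 0.44 = 0.56
(The value 0.56 < 1 shows this instance is not satisfied; not a Ł∞-tautology — its value is 1 − min(a, 1−a).)

0.56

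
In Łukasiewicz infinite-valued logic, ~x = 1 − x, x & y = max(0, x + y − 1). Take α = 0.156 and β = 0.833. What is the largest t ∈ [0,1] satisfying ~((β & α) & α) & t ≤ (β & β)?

β & α = max(0, 0.833 + 0.156 − 1) = max(0, -0.011) = 0.000
(β & α) & α = max(0, 0.000 + 0.156 − 1) = max(0, -0.844) = 0.000
~((β & α) & α) = 1 − 0.000 = 1.000
So the left factor is ~((β & α) & α) = 1.000.
β & β = max(0, 0.833 + 0.833 − 1) = max(0, 0.666) = 0.666
So the right-hand bound is β & β = 0.666.
The residuum of the Łukasiewicz t-norm gives the supremum: min(1, 1 − 1.000 + 0.666).
1 − 1.000 + 0.666 = 0.666, so t = min(1, 0.666) = 0.666.
Check: 1.000 & 0.666 = max(0, 0.666) = 0.666 ≤ 0.666.

0.666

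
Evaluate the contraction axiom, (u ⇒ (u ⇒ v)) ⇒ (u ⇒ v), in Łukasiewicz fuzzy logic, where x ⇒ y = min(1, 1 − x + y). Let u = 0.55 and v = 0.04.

u ⇒ v = min(1, 1 − 0.55 + 0.04) = min(1, 0.49) = 0.49
u ⇒ (u ⇒ v) = min(1, 1 − 0.55 + 0.49) = min(1, 0.94) = 0.94
(u ⇒ (u ⇒ v)) ⇒ (u ⇒ v) = min(1, 1 − 0.94 + 0.49) = min(1, 0.55) = 0.55
(The value 0.55 < 1 shows this instance is not satisfied; fails in Ł∞ (the t-norm is not idempotent).)

0.55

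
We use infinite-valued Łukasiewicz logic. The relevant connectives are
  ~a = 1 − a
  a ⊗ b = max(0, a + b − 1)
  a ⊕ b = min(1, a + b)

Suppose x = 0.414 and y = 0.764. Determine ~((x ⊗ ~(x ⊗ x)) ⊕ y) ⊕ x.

x ⊗ x = max(0, 0.414 + 0.414 − 1) = max(0, -0.172) = 0.000
~(x ⊗ x) = 1 − 0.000 = 1.000
x ⊗ ~(x ⊗ x) = max(0, 0.414 + 1.000 − 1) = max(0, 0.414) = 0.414
(x ⊗ ~(x ⊗ x)) ⊕ y = min(1, 0.414 + 0.764) = min(1, 1.178) = 1.000
~((x ⊗ ~(x ⊗ x)) ⊕ y) = 1 − 1.000 = 0.000
~((x ⊗ ~(x ⊗ x)) ⊕ y) ⊕ x = min(1, 0.000 + 0.414) = min(1, 0.414) = 0.414

0.414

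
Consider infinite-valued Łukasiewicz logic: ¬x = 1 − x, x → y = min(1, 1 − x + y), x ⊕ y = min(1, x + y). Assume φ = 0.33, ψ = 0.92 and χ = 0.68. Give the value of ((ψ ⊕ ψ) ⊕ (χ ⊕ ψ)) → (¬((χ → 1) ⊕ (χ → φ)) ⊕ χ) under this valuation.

0.68

ψ ⊕ ψ = min(1, 0.92 + 0.92) = min(1, 1.84) = 1.00
χ ⊕ ψ = min(1, 0.68 + 0.92) = min(1, 1.60) = 1.00
(ψ ⊕ ψ) ⊕ (χ ⊕ ψ) = min(1, 1.00 + 1.00) = min(1, 2.00) = 1.00
χ → 1 = min(1, 1 − 0.68 + 1.00) = min(1, 1.32) = 1.00
χ → φ = min(1, 1 − 0.68 + 0.33) = min(1, 0.65) = 0.65
(χ → 1) ⊕ (χ → φ) = min(1, 1.00 + 0.65) = min(1, 1.65) = 1.00
¬((χ → 1) ⊕ (χ → φ)) = 1 − 1.00 = 0.00
¬((χ → 1) ⊕ (χ → φ)) ⊕ χ = min(1, 0.00 + 0.68) = min(1, 0.68) = 0.68
((ψ ⊕ ψ) ⊕ (χ ⊕ ψ)) → (¬((χ → 1) ⊕ (χ → φ)) ⊕ χ) = min(1, 1 − 1.00 + 0.68) = min(1, 0.68) = 0.68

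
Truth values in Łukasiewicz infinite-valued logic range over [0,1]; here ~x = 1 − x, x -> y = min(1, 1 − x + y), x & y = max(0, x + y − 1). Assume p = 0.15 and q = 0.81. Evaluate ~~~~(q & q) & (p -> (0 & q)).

0.47

q & q = max(0, 0.81 + 0.81 − 1) = max(0, 0.62) = 0.62
~(q & q) = 1 − 0.62 = 0.38
~~(q & q) = 1 − 0.38 = 0.62
~~~(q & q) = 1 − 0.62 = 0.38
~~~~(q & q) = 1 − 0.38 = 0.62
0 & q = max(0, 0.00 + 0.81 − 1) = max(0, -0.19) = 0.00
p -> (0 & q) = min(1, 1 − 0.15 + 0.00) = min(1, 0.85) = 0.85
~~~~(q & q) & (p -> (0 & q)) = max(0, 0.62 + 0.85 − 1) = max(0, 0.47) = 0.47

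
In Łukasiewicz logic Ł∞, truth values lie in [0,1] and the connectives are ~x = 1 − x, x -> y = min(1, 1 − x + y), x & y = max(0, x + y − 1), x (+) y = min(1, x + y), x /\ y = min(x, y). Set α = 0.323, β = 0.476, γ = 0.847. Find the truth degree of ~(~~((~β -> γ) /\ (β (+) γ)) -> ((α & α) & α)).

~β = 1 − 0.476 = 0.524
~β -> γ = min(1, 1 − 0.524 + 0.847) = min(1, 1.323) = 1.000
β (+) γ = min(1, 0.476 + 0.847) = min(1, 1.323) = 1.000
(~β -> γ) /\ (β (+) γ) = min(1.000, 1.000) = 1.000
~((~β -> γ) /\ (β (+) γ)) = 1 − 1.000 = 0.000
~~((~β -> γ) /\ (β (+) γ)) = 1 − 0.000 = 1.000
α & α = max(0, 0.323 + 0.323 − 1) = max(0, -0.354) = 0.000
(α & α) & α = max(0, 0.000 + 0.323 − 1) = max(0, -0.677) = 0.000
~~((~β -> γ) /\ (β (+) γ)) -> ((α & α) & α) = min(1, 1 − 1.000 + 0.000) = min(1, 0.000) = 0.000
~(~~((~β -> γ) /\ (β (+) γ)) -> ((α & α) & α)) = 1 − 0.000 = 1.000

1.000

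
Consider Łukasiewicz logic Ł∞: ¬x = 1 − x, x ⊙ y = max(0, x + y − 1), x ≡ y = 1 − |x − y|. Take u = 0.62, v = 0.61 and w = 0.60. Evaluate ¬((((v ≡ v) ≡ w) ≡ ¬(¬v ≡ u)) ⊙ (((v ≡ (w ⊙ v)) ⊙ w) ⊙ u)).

1.00

v ≡ v = 1 − |0.61 − 0.61| = 1 − 0.00 = 1.00
(v ≡ v) ≡ w = 1 − |1.00 − 0.60| = 1 − 0.40 = 0.60
¬v = 1 − 0.61 = 0.39
¬v ≡ u = 1 − |0.39 − 0.62| = 1 − 0.23 = 0.77
¬(¬v ≡ u) = 1 − 0.77 = 0.23
((v ≡ v) ≡ w) ≡ ¬(¬v ≡ u) = 1 − |0.60 − 0.23| = 1 − 0.37 = 0.63
w ⊙ v = max(0, 0.60 + 0.61 − 1) = max(0, 0.21) = 0.21
v ≡ (w ⊙ v) = 1 − |0.61 − 0.21| = 1 − 0.40 = 0.60
(v ≡ (w ⊙ v)) ⊙ w = max(0, 0.60 + 0.60 − 1) = max(0, 0.20) = 0.20
((v ≡ (w ⊙ v)) ⊙ w) ⊙ u = max(0, 0.20 + 0.62 − 1) = max(0, -0.18) = 0.00
(((v ≡ v) ≡ w) ≡ ¬(¬v ≡ u)) ⊙ (((v ≡ (w ⊙ v)) ⊙ w) ⊙ u) = max(0, 0.63 + 0.00 − 1) = max(0, -0.37) = 0.00
¬((((v ≡ v) ≡ w) ≡ ¬(¬v ≡ u)) ⊙ (((v ≡ (w ⊙ v)) ⊙ w) ⊙ u)) = 1 − 0.00 = 1.00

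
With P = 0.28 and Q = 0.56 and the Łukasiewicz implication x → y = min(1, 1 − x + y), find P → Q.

1.00

P → Q = min(1, 1 − 0.28 + 0.56) = min(1, 1.28) = 1.00
For comparison, the Gödel implication (1 if x ≤ y else y) would give 1.00.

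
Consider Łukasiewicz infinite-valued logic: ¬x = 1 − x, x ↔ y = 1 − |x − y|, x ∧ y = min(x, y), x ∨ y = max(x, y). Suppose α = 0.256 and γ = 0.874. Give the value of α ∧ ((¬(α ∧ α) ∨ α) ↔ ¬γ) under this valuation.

0.256

α ∧ α = min(0.256, 0.256) = 0.256
¬(α ∧ α) = 1 − 0.256 = 0.744
¬(α ∧ α) ∨ α = max(0.744, 0.256) = 0.744
¬γ = 1 − 0.874 = 0.126
(¬(α ∧ α) ∨ α) ↔ ¬γ = 1 − |0.744 − 0.126| = 1 − 0.618 = 0.382
α ∧ ((¬(α ∧ α) ∨ α) ↔ ¬γ) = min(0.256, 0.382) = 0.256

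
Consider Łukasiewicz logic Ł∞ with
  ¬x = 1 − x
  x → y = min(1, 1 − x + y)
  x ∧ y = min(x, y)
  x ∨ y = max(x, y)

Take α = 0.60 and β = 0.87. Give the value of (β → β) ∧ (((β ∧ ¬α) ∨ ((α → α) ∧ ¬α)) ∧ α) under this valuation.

β → β = min(1, 1 − 0.87 + 0.87) = min(1, 1.00) = 1.00
¬α = 1 − 0.60 = 0.40
β ∧ ¬α = min(0.87, 0.40) = 0.40
α → α = min(1, 1 − 0.60 + 0.60) = min(1, 1.00) = 1.00
(α → α) ∧ ¬α = min(1.00, 0.40) = 0.40
(β ∧ ¬α) ∨ ((α → α) ∧ ¬α) = max(0.40, 0.40) = 0.40
((β ∧ ¬α) ∨ ((α → α) ∧ ¬α)) ∧ α = min(0.40, 0.60) = 0.40
(β → β) ∧ (((β ∧ ¬α) ∨ ((α → α) ∧ ¬α)) ∧ α) = min(1.00, 0.40) = 0.40

0.40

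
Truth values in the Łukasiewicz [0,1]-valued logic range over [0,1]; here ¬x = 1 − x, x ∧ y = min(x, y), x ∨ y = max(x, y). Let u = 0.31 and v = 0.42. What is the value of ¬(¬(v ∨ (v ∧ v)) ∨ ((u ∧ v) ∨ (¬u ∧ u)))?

0.42

v ∧ v = min(0.42, 0.42) = 0.42
v ∨ (v ∧ v) = max(0.42, 0.42) = 0.42
¬(v ∨ (v ∧ v)) = 1 − 0.42 = 0.58
u ∧ v = min(0.31, 0.42) = 0.31
¬u = 1 − 0.31 = 0.69
¬u ∧ u = min(0.69, 0.31) = 0.31
(u ∧ v) ∨ (¬u ∧ u) = max(0.31, 0.31) = 0.31
¬(v ∨ (v ∧ v)) ∨ ((u ∧ v) ∨ (¬u ∧ u)) = max(0.58, 0.31) = 0.58
¬(¬(v ∨ (v ∧ v)) ∨ ((u ∧ v) ∨ (¬u ∧ u))) = 1 − 0.58 = 0.42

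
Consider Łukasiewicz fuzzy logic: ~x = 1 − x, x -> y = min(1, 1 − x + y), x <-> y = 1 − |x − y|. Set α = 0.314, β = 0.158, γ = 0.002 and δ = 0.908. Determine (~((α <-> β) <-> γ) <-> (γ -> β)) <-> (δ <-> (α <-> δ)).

0.656

α <-> β = 1 − |0.314 − 0.158| = 1 − 0.156 = 0.844
(α <-> β) <-> γ = 1 − |0.844 − 0.002| = 1 − 0.842 = 0.158
~((α <-> β) <-> γ) = 1 − 0.158 = 0.842
γ -> β = min(1, 1 − 0.002 + 0.158) = min(1, 1.156) = 1.000
~((α <-> β) <-> γ) <-> (γ -> β) = 1 − |0.842 − 1.000| = 1 − 0.158 = 0.842
α <-> δ = 1 − |0.314 − 0.908| = 1 − 0.594 = 0.406
δ <-> (α <-> δ) = 1 − |0.908 − 0.406| = 1 − 0.502 = 0.498
(~((α <-> β) <-> γ) <-> (γ -> β)) <-> (δ <-> (α <-> δ)) = 1 − |0.842 − 0.498| = 1 − 0.344 = 0.656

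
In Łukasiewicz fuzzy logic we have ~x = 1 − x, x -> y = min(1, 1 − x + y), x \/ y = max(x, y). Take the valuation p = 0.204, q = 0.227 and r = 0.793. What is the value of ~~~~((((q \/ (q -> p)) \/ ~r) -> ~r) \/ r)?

0.793

q -> p = min(1, 1 − 0.227 + 0.204) = min(1, 0.977) = 0.977
q \/ (q -> p) = max(0.227, 0.977) = 0.977
~r = 1 − 0.793 = 0.207
(q \/ (q -> p)) \/ ~r = max(0.977, 0.207) = 0.977
((q \/ (q -> p)) \/ ~r) -> ~r = min(1, 1 − 0.977 + 0.207) = min(1, 0.230) = 0.230
(((q \/ (q -> p)) \/ ~r) -> ~r) \/ r = max(0.230, 0.793) = 0.793
~((((q \/ (q -> p)) \/ ~r) -> ~r) \/ r) = 1 − 0.793 = 0.207
~~((((q \/ (q -> p)) \/ ~r) -> ~r) \/ r) = 1 − 0.207 = 0.793
~~~((((q \/ (q -> p)) \/ ~r) -> ~r) \/ r) = 1 − 0.793 = 0.207
~~~~((((q \/ (q -> p)) \/ ~r) -> ~r) \/ r) = 1 − 0.207 = 0.793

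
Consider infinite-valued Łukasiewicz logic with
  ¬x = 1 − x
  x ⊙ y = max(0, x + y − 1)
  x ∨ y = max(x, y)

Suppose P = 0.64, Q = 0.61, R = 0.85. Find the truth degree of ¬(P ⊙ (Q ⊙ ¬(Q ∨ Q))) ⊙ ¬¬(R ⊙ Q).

Q ∨ Q = max(0.61, 0.61) = 0.61
¬(Q ∨ Q) = 1 − 0.61 = 0.39
Q ⊙ ¬(Q ∨ Q) = max(0, 0.61 + 0.39 − 1) = max(0, 0.00) = 0.00
P ⊙ (Q ⊙ ¬(Q ∨ Q)) = max(0, 0.64 + 0.00 − 1) = max(0, -0.36) = 0.00
¬(P ⊙ (Q ⊙ ¬(Q ∨ Q))) = 1 − 0.00 = 1.00
R ⊙ Q = max(0, 0.85 + 0.61 − 1) = max(0, 0.46) = 0.46
¬(R ⊙ Q) = 1 − 0.46 = 0.54
¬¬(R ⊙ Q) = 1 − 0.54 = 0.46
¬(P ⊙ (Q ⊙ ¬(Q ∨ Q))) ⊙ ¬¬(R ⊙ Q) = max(0, 1.00 + 0.46 − 1) = max(0, 0.46) = 0.46

0.46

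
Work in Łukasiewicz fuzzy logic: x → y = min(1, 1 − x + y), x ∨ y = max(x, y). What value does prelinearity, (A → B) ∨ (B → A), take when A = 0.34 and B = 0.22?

A → B = min(1, 1 − 0.34 + 0.22) = min(1, 0.88) = 0.88
B → A = min(1, 1 − 0.22 + 0.34) = min(1, 1.12) = 1.00
(A → B) ∨ (B → A) = max(0.88, 1.00) = 1.00
(As expected: a Ł∞-tautology — holds in every MV-chain.)

1.00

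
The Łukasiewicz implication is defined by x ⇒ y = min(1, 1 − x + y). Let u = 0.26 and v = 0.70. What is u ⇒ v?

1.00

u ⇒ v = min(1, 1 − 0.26 + 0.70) = min(1, 1.44) = 1.00
For comparison, the Gödel implication (1 if x ≤ y else y) would give 1.00.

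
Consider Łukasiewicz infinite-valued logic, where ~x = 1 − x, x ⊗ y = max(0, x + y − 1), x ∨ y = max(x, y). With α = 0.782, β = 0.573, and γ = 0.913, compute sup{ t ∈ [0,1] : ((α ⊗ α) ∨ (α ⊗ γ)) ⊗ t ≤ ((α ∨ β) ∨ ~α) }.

1.000

α ⊗ α = max(0, 0.782 + 0.782 − 1) = max(0, 0.564) = 0.564
α ⊗ γ = max(0, 0.782 + 0.913 − 1) = max(0, 0.695) = 0.695
(α ⊗ α) ∨ (α ⊗ γ) = max(0.564, 0.695) = 0.695
So the left factor is (α ⊗ α) ∨ (α ⊗ γ) = 0.695.
α ∨ β = max(0.782, 0.573) = 0.782
~α = 1 − 0.782 = 0.218
(α ∨ β) ∨ ~α = max(0.782, 0.218) = 0.782
So the right-hand bound is (α ∨ β) ∨ ~α = 0.782.
The residuum of the Łukasiewicz t-norm gives the supremum: min(1, 1 − 0.695 + 0.782).
1 − 0.695 + 0.782 = 1.087, so t = min(1, 1.087) = 1.000.
Check: 0.695 ⊗ 1.000 = max(0, 0.695) = 0.695 ≤ 0.782.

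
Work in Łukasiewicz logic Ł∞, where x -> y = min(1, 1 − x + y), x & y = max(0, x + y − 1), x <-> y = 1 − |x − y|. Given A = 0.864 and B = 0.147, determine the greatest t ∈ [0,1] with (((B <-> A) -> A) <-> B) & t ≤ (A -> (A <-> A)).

1.000

B <-> A = 1 − |0.147 − 0.864| = 1 − 0.717 = 0.283
(B <-> A) -> A = min(1, 1 − 0.283 + 0.864) = min(1, 1.581) = 1.000
((B <-> A) -> A) <-> B = 1 − |1.000 − 0.147| = 1 − 0.853 = 0.147
So the left factor is ((B <-> A) -> A) <-> B = 0.147.
A <-> A = 1 − |0.864 − 0.864| = 1 − 0.000 = 1.000
A -> (A <-> A) = min(1, 1 − 0.864 + 1.000) = min(1, 1.136) = 1.000
So the right-hand bound is A -> (A <-> A) = 1.000.
The residuum of the Łukasiewicz t-norm gives the supremum: min(1, 1 − 0.147 + 1.000).
1 − 0.147 + 1.000 = 1.853, so t = min(1, 1.853) = 1.000.
Check: 0.147 & 1.000 = max(0, 0.147) = 0.147 ≤ 1.000.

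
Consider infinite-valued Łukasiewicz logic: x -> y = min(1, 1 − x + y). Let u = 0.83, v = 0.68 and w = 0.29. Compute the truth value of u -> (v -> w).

v -> w = min(1, 1 − 0.68 + 0.29) = min(1, 0.61) = 0.61
u -> (v -> w) = min(1, 1 − 0.83 + 0.61) = min(1, 0.78) = 0.78

0.78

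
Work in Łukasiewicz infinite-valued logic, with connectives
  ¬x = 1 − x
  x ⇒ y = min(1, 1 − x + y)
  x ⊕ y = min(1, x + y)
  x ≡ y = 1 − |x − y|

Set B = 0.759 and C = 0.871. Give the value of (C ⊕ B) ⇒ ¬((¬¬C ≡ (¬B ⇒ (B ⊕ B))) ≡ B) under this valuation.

C ⊕ B = min(1, 0.871 + 0.759) = min(1, 1.630) = 1.000
¬C = 1 − 0.871 = 0.129
¬¬C = 1 − 0.129 = 0.871
¬B = 1 − 0.759 = 0.241
B ⊕ B = min(1, 0.759 + 0.759) = min(1, 1.518) = 1.000
¬B ⇒ (B ⊕ B) = min(1, 1 − 0.241 + 1.000) = min(1, 1.759) = 1.000
¬¬C ≡ (¬B ⇒ (B ⊕ B)) = 1 − |0.871 − 1.000| = 1 − 0.129 = 0.871
(¬¬C ≡ (¬B ⇒ (B ⊕ B))) ≡ B = 1 − |0.871 − 0.759| = 1 − 0.112 = 0.888
¬((¬¬C ≡ (¬B ⇒ (B ⊕ B))) ≡ B) = 1 − 0.888 = 0.112
(C ⊕ B) ⇒ ¬((¬¬C ≡ (¬B ⇒ (B ⊕ B))) ≡ B) = min(1, 1 − 1.000 + 0.112) = min(1, 0.112) = 0.112

0.112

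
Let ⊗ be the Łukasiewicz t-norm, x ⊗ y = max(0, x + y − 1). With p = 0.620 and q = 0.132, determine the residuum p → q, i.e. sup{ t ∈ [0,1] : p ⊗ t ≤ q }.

0.512

The residuum of the Łukasiewicz t-norm gives the supremum: min(1, 1 − 0.620 + 0.132).
1 − 0.620 + 0.132 = 0.512, so t = min(1, 0.512) = 0.512.
Check: 0.620 ⊗ 0.512 = max(0, 0.132) = 0.132 ≤ 0.132.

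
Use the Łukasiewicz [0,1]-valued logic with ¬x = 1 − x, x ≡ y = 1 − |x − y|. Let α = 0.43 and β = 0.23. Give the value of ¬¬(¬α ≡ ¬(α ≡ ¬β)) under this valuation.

0.77

¬α = 1 − 0.43 = 0.57
¬β = 1 − 0.23 = 0.77
α ≡ ¬β = 1 − |0.43 − 0.77| = 1 − 0.34 = 0.66
¬(α ≡ ¬β) = 1 − 0.66 = 0.34
¬α ≡ ¬(α ≡ ¬β) = 1 − |0.57 − 0.34| = 1 − 0.23 = 0.77
¬(¬α ≡ ¬(α ≡ ¬β)) = 1 − 0.77 = 0.23
¬¬(¬α ≡ ¬(α ≡ ¬β)) = 1 − 0.23 = 0.77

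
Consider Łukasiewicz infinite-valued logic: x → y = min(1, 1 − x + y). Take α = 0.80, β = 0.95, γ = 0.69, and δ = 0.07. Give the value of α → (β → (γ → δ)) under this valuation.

0.63

γ → δ = min(1, 1 − 0.69 + 0.07) = min(1, 0.38) = 0.38
β → (γ → δ) = min(1, 1 − 0.95 + 0.38) = min(1, 0.43) = 0.43
α → (β → (γ → δ)) = min(1, 1 − 0.80 + 0.43) = min(1, 0.63) = 0.63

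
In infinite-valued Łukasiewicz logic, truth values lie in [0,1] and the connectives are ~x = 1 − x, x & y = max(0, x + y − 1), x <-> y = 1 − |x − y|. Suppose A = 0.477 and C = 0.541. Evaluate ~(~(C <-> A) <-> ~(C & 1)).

C <-> A = 1 − |0.541 − 0.477| = 1 − 0.064 = 0.936
~(C <-> A) = 1 − 0.936 = 0.064
C & 1 = max(0, 0.541 + 1.000 − 1) = max(0, 0.541) = 0.541
~(C & 1) = 1 − 0.541 = 0.459
~(C <-> A) <-> ~(C & 1) = 1 − |0.064 − 0.459| = 1 − 0.395 = 0.605
~(~(C <-> A) <-> ~(C & 1)) = 1 − 0.605 = 0.395

0.395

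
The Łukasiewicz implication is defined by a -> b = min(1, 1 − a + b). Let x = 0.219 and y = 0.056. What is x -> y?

0.837

x -> y = min(1, 1 − 0.219 + 0.056) = min(1, 0.837) = 0.837
For comparison, the Gödel implication (1 if a ≤ b else b) would give 0.056.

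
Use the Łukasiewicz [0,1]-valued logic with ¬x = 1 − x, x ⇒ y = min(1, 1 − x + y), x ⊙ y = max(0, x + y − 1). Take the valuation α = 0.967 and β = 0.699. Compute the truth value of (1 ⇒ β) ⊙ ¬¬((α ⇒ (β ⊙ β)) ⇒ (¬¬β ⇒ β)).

1 ⇒ β = min(1, 1 − 1.000 + 0.699) = min(1, 0.699) = 0.699
β ⊙ β = max(0, 0.699 + 0.699 − 1) = max(0, 0.398) = 0.398
α ⇒ (β ⊙ β) = min(1, 1 − 0.967 + 0.398) = min(1, 0.431) = 0.431
¬β = 1 − 0.699 = 0.301
¬¬β = 1 − 0.301 = 0.699
¬¬β ⇒ β = min(1, 1 − 0.699 + 0.699) = min(1, 1.000) = 1.000
(α ⇒ (β ⊙ β)) ⇒ (¬¬β ⇒ β) = min(1, 1 − 0.431 + 1.000) = min(1, 1.569) = 1.000
¬((α ⇒ (β ⊙ β)) ⇒ (¬¬β ⇒ β)) = 1 − 1.000 = 0.000
¬¬((α ⇒ (β ⊙ β)) ⇒ (¬¬β ⇒ β)) = 1 − 0.000 = 1.000
(1 ⇒ β) ⊙ ¬¬((α ⇒ (β ⊙ β)) ⇒ (¬¬β ⇒ β)) = max(0, 0.699 + 1.000 − 1) = max(0, 0.699) = 0.699

0.699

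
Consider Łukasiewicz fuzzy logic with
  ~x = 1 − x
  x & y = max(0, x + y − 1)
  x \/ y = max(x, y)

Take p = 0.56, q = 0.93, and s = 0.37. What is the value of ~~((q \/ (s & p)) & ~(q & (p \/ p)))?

0.44

s & p = max(0, 0.37 + 0.56 − 1) = max(0, -0.07) = 0.00
q \/ (s & p) = max(0.93, 0.00) = 0.93
p \/ p = max(0.56, 0.56) = 0.56
q & (p \/ p) = max(0, 0.93 + 0.56 − 1) = max(0, 0.49) = 0.49
~(q & (p \/ p)) = 1 − 0.49 = 0.51
(q \/ (s & p)) & ~(q & (p \/ p)) = max(0, 0.93 + 0.51 − 1) = max(0, 0.44) = 0.44
~((q \/ (s & p)) & ~(q & (p \/ p))) = 1 − 0.44 = 0.56
~~((q \/ (s & p)) & ~(q & (p \/ p))) = 1 − 0.56 = 0.44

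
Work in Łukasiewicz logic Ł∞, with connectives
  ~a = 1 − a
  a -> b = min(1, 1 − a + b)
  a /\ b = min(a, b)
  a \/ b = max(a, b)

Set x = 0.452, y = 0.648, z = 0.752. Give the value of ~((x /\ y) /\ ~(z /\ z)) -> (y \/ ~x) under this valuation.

x /\ y = min(0.452, 0.648) = 0.452
z /\ z = min(0.752, 0.752) = 0.752
~(z /\ z) = 1 − 0.752 = 0.248
(x /\ y) /\ ~(z /\ z) = min(0.452, 0.248) = 0.248
~((x /\ y) /\ ~(z /\ z)) = 1 − 0.248 = 0.752
~x = 1 − 0.452 = 0.548
y \/ ~x = max(0.648, 0.548) = 0.648
~((x /\ y) /\ ~(z /\ z)) -> (y \/ ~x) = min(1, 1 − 0.752 + 0.648) = min(1, 0.896) = 0.896

0.896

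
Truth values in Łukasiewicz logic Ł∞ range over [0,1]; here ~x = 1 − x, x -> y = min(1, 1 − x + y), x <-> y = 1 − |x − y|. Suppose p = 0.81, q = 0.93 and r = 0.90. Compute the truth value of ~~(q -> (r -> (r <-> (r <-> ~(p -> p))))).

0.37

p -> p = min(1, 1 − 0.81 + 0.81) = min(1, 1.00) = 1.00
~(p -> p) = 1 − 1.00 = 0.00
r <-> ~(p -> p) = 1 − |0.90 − 0.00| = 1 − 0.90 = 0.10
r <-> (r <-> ~(p -> p)) = 1 − |0.90 − 0.10| = 1 − 0.80 = 0.20
r -> (r <-> (r <-> ~(p -> p))) = min(1, 1 − 0.90 + 0.20) = min(1, 0.30) = 0.30
q -> (r -> (r <-> (r <-> ~(p -> p)))) = min(1, 1 − 0.93 + 0.30) = min(1, 0.37) = 0.37
~(q -> (r -> (r <-> (r <-> ~(p -> p))))) = 1 − 0.37 = 0.63
~~(q -> (r -> (r <-> (r <-> ~(p -> p))))) = 1 − 0.63 = 0.37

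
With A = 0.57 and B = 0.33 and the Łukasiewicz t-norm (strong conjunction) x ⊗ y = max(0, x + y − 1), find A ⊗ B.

0.00

A ⊗ B = max(0, 0.57 + 0.33 − 1) = max(0, -0.10) = 0.00
For comparison, the Gödel (minimum) t-norm min(x, y) would give 0.33.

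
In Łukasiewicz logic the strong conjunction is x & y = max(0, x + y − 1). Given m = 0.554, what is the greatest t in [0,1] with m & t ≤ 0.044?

0.490

The residuum of the Łukasiewicz t-norm gives the supremum: min(1, 1 − 0.554 + 0.044).
1 − 0.554 + 0.044 = 0.490, so t = min(1, 0.490) = 0.490.
Check: 0.554 & 0.490 = max(0, 0.044) = 0.044 ≤ 0.044.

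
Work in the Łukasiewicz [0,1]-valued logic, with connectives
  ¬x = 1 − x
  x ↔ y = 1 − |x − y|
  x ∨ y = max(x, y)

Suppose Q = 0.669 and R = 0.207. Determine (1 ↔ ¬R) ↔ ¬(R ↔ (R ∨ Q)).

0.669

¬R = 1 − 0.207 = 0.793
1 ↔ ¬R = 1 − |1.000 − 0.793| = 1 − 0.207 = 0.793
R ∨ Q = max(0.207, 0.669) = 0.669
R ↔ (R ∨ Q) = 1 − |0.207 − 0.669| = 1 − 0.462 = 0.538
¬(R ↔ (R ∨ Q)) = 1 − 0.538 = 0.462
(1 ↔ ¬R) ↔ ¬(R ↔ (R ∨ Q)) = 1 − |0.793 − 0.462| = 1 − 0.331 = 0.669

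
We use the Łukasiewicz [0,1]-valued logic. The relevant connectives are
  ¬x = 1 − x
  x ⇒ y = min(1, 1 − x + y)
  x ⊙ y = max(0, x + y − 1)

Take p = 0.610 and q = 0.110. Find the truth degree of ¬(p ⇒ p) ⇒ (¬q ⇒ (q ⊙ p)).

1.000

p ⇒ p = min(1, 1 − 0.610 + 0.610) = min(1, 1.000) = 1.000
¬(p ⇒ p) = 1 − 1.000 = 0.000
¬q = 1 − 0.110 = 0.890
q ⊙ p = max(0, 0.110 + 0.610 − 1) = max(0, -0.280) = 0.000
¬q ⇒ (q ⊙ p) = min(1, 1 − 0.890 + 0.000) = min(1, 0.110) = 0.110
¬(p ⇒ p) ⇒ (¬q ⇒ (q ⊙ p)) = min(1, 1 − 0.000 + 0.110) = min(1, 1.110) = 1.000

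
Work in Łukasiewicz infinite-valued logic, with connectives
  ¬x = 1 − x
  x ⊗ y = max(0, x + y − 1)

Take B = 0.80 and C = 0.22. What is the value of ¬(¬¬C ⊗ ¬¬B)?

¬C = 1 − 0.22 = 0.78
¬¬C = 1 − 0.78 = 0.22
¬B = 1 − 0.80 = 0.20
¬¬B = 1 − 0.20 = 0.80
¬¬C ⊗ ¬¬B = max(0, 0.22 + 0.80 − 1) = max(0, 0.02) = 0.02
¬(¬¬C ⊗ ¬¬B) = 1 − 0.02 = 0.98

0.98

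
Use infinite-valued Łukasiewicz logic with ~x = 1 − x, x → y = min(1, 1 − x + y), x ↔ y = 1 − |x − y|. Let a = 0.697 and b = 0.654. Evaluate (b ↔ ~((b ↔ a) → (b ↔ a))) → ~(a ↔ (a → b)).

b ↔ a = 1 − |0.654 − 0.697| = 1 − 0.043 = 0.957
(b ↔ a) → (b ↔ a) = min(1, 1 − 0.957 + 0.957) = min(1, 1.000) = 1.000
~((b ↔ a) → (b ↔ a)) = 1 − 1.000 = 0.000
b ↔ ~((b ↔ a) → (b ↔ a)) = 1 − |0.654 − 0.000| = 1 − 0.654 = 0.346
a → b = min(1, 1 − 0.697 + 0.654) = min(1, 0.957) = 0.957
a ↔ (a → b) = 1 − |0.697 − 0.957| = 1 − 0.260 = 0.740
~(a ↔ (a → b)) = 1 − 0.740 = 0.260
(b ↔ ~((b ↔ a) → (b ↔ a))) → ~(a ↔ (a → b)) = min(1, 1 − 0.346 + 0.260) = min(1, 0.914) = 0.914

0.914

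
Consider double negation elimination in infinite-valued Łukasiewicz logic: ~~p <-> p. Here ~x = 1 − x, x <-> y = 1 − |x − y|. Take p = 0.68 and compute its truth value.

~p = 1 − 0.68 = 0.32
~~p = 1 − 0.32 = 0.68
~~p <-> p = 1 − |0.68 − 0.68| = 1 − 0.00 = 1.00
(As expected: always 1 in Ł∞ since negation is involutive.)

1.00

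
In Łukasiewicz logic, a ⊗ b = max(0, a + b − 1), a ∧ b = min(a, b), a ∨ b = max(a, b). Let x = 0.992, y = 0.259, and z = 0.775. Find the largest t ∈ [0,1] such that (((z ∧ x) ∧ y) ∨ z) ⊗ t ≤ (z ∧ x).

z ∧ x = min(0.775, 0.992) = 0.775
(z ∧ x) ∧ y = min(0.775, 0.259) = 0.259
((z ∧ x) ∧ y) ∨ z = max(0.259, 0.775) = 0.775
So the left factor is ((z ∧ x) ∧ y) ∨ z = 0.775.
So the right-hand bound is z ∧ x = 0.775.
The residuum of the Łukasiewicz t-norm gives the supremum: min(1, 1 − 0.775 + 0.775).
1 − 0.775 + 0.775 = 1.000, so t = min(1, 1.000) = 1.000.
Check: 0.775 ⊗ 1.000 = max(0, 0.775) = 0.775 ≤ 0.775.

1.000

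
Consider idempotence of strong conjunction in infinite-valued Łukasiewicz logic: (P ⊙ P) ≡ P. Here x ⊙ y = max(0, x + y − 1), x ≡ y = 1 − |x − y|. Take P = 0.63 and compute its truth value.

P ⊙ P = max(0, 0.63 + 0.63 − 1) = max(0, 0.26) = 0.26
(P ⊙ P) ≡ P = 1 − |0.26 − 0.63| = 1 − 0.37 = 0.63
(The value 0.63 < 1 shows this instance is not satisfied; fails in Ł∞ since a ⊗ a = max(0, 2a−1) ≠ a in general.)

0.63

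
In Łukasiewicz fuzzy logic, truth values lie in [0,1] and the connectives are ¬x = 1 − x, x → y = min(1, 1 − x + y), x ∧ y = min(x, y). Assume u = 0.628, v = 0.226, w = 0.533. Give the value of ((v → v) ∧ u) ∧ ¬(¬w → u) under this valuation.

0.000

v → v = min(1, 1 − 0.226 + 0.226) = min(1, 1.000) = 1.000
(v → v) ∧ u = min(1.000, 0.628) = 0.628
¬w = 1 − 0.533 = 0.467
¬w → u = min(1, 1 − 0.467 + 0.628) = min(1, 1.161) = 1.000
¬(¬w → u) = 1 − 1.000 = 0.000
((v → v) ∧ u) ∧ ¬(¬w → u) = min(0.628, 0.000) = 0.000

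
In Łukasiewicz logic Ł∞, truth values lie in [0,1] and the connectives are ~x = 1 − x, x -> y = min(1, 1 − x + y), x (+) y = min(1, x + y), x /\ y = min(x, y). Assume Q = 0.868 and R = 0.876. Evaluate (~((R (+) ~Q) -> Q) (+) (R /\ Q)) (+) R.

~Q = 1 − 0.868 = 0.132
R (+) ~Q = min(1, 0.876 + 0.132) = min(1, 1.008) = 1.000
(R (+) ~Q) -> Q = min(1, 1 − 1.000 + 0.868) = min(1, 0.868) = 0.868
~((R (+) ~Q) -> Q) = 1 − 0.868 = 0.132
R /\ Q = min(0.876, 0.868) = 0.868
~((R (+) ~Q) -> Q) (+) (R /\ Q) = min(1, 0.132 + 0.868) = min(1, 1.000) = 1.000
(~((R (+) ~Q) -> Q) (+) (R /\ Q)) (+) R = min(1, 1.000 + 0.876) = min(1, 1.876) = 1.000

1.000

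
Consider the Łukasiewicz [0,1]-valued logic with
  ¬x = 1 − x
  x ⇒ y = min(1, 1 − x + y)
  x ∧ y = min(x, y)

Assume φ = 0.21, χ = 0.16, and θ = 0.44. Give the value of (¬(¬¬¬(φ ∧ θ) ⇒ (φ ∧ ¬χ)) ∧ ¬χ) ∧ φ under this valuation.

0.21

φ ∧ θ = min(0.21, 0.44) = 0.21
¬(φ ∧ θ) = 1 − 0.21 = 0.79
¬¬(φ ∧ θ) = 1 − 0.79 = 0.21
¬¬¬(φ ∧ θ) = 1 − 0.21 = 0.79
¬χ = 1 − 0.16 = 0.84
φ ∧ ¬χ = min(0.21, 0.84) = 0.21
¬¬¬(φ ∧ θ) ⇒ (φ ∧ ¬χ) = min(1, 1 − 0.79 + 0.21) = min(1, 0.42) = 0.42
¬(¬¬¬(φ ∧ θ) ⇒ (φ ∧ ¬χ)) = 1 − 0.42 = 0.58
¬(¬¬¬(φ ∧ θ) ⇒ (φ ∧ ¬χ)) ∧ ¬χ = min(0.58, 0.84) = 0.58
(¬(¬¬¬(φ ∧ θ) ⇒ (φ ∧ ¬χ)) ∧ ¬χ) ∧ φ = min(0.58, 0.21) = 0.21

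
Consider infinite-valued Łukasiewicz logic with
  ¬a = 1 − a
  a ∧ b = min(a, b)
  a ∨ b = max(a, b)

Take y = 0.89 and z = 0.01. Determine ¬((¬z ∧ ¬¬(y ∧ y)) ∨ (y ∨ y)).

¬z = 1 − 0.01 = 0.99
y ∧ y = min(0.89, 0.89) = 0.89
¬(y ∧ y) = 1 − 0.89 = 0.11
¬¬(y ∧ y) = 1 − 0.11 = 0.89
¬z ∧ ¬¬(y ∧ y) = min(0.99, 0.89) = 0.89
y ∨ y = max(0.89, 0.89) = 0.89
(¬z ∧ ¬¬(y ∧ y)) ∨ (y ∨ y) = max(0.89, 0.89) = 0.89
¬((¬z ∧ ¬¬(y ∧ y)) ∨ (y ∨ y)) = 1 − 0.89 = 0.11

0.11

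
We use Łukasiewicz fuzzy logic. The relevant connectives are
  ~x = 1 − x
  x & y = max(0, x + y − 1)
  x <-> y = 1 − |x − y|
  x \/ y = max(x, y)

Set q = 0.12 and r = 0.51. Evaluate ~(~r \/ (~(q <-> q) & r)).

0.51

~r = 1 − 0.51 = 0.49
q <-> q = 1 − |0.12 − 0.12| = 1 − 0.00 = 1.00
~(q <-> q) = 1 − 1.00 = 0.00
~(q <-> q) & r = max(0, 0.00 + 0.51 − 1) = max(0, -0.49) = 0.00
~r \/ (~(q <-> q) & r) = max(0.49, 0.00) = 0.49
~(~r \/ (~(q <-> q) & r)) = 1 − 0.49 = 0.51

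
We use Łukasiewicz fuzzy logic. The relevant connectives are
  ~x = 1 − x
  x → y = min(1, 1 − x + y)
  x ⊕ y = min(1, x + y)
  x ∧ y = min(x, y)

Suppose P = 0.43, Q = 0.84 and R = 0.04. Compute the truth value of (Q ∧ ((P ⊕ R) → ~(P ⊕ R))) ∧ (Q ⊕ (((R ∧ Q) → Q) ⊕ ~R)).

0.84

P ⊕ R = min(1, 0.43 + 0.04) = min(1, 0.47) = 0.47
~(P ⊕ R) = 1 − 0.47 = 0.53
(P ⊕ R) → ~(P ⊕ R) = min(1, 1 − 0.47 + 0.53) = min(1, 1.06) = 1.00
Q ∧ ((P ⊕ R) → ~(P ⊕ R)) = min(0.84, 1.00) = 0.84
R ∧ Q = min(0.04, 0.84) = 0.04
(R ∧ Q) → Q = min(1, 1 − 0.04 + 0.84) = min(1, 1.80) = 1.00
~R = 1 − 0.04 = 0.96
((R ∧ Q) → Q) ⊕ ~R = min(1, 1.00 + 0.96) = min(1, 1.96) = 1.00
Q ⊕ (((R ∧ Q) → Q) ⊕ ~R) = min(1, 0.84 + 1.00) = min(1, 1.84) = 1.00
(Q ∧ ((P ⊕ R) → ~(P ⊕ R))) ∧ (Q ⊕ (((R ∧ Q) → Q) ⊕ ~R)) = min(0.84, 1.00) = 0.84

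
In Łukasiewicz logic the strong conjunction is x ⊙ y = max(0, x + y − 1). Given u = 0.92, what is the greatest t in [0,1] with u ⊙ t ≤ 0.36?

0.44

The residuum of the Łukasiewicz t-norm gives the supremum: min(1, 1 − 0.92 + 0.36).
1 − 0.92 + 0.36 = 0.44, so t = min(1, 0.44) = 0.44.
Check: 0.92 ⊙ 0.44 = max(0, 0.36) = 0.36 ≤ 0.36.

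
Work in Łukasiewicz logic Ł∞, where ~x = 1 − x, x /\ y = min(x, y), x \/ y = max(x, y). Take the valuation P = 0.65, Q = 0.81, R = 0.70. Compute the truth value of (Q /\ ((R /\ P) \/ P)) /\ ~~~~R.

R /\ P = min(0.70, 0.65) = 0.65
(R /\ P) \/ P = max(0.65, 0.65) = 0.65
Q /\ ((R /\ P) \/ P) = min(0.81, 0.65) = 0.65
~R = 1 − 0.70 = 0.30
~~R = 1 − 0.30 = 0.70
~~~R = 1 − 0.70 = 0.30
~~~~R = 1 − 0.30 = 0.70
(Q /\ ((R /\ P) \/ P)) /\ ~~~~R = min(0.65, 0.70) = 0.65

0.65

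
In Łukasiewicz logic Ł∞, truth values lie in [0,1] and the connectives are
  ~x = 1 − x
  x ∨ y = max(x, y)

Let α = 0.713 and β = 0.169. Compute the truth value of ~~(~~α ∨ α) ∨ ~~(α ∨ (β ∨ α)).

0.713

~α = 1 − 0.713 = 0.287
~~α = 1 − 0.287 = 0.713
~~α ∨ α = max(0.713, 0.713) = 0.713
~(~~α ∨ α) = 1 − 0.713 = 0.287
~~(~~α ∨ α) = 1 − 0.287 = 0.713
β ∨ α = max(0.169, 0.713) = 0.713
α ∨ (β ∨ α) = max(0.713, 0.713) = 0.713
~(α ∨ (β ∨ α)) = 1 − 0.713 = 0.287
~~(α ∨ (β ∨ α)) = 1 − 0.287 = 0.713
~~(~~α ∨ α) ∨ ~~(α ∨ (β ∨ α)) = max(0.713, 0.713) = 0.713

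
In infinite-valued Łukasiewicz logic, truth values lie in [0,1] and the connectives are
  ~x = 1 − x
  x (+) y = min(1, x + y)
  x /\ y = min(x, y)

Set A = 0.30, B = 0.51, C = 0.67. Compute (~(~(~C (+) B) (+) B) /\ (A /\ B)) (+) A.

~C = 1 − 0.67 = 0.33
~C (+) B = min(1, 0.33 + 0.51) = min(1, 0.84) = 0.84
~(~C (+) B) = 1 − 0.84 = 0.16
~(~C (+) B) (+) B = min(1, 0.16 + 0.51) = min(1, 0.67) = 0.67
~(~(~C (+) B) (+) B) = 1 − 0.67 = 0.33
A /\ B = min(0.30, 0.51) = 0.30
~(~(~C (+) B) (+) B) /\ (A /\ B) = min(0.33, 0.30) = 0.30
(~(~(~C (+) B) (+) B) /\ (A /\ B)) (+) A = min(1, 0.30 + 0.30) = min(1, 0.60) = 0.60

0.60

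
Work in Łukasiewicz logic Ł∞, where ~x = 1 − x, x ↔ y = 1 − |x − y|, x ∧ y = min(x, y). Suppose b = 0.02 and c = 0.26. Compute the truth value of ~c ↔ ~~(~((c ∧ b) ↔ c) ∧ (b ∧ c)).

~c = 1 − 0.26 = 0.74
c ∧ b = min(0.26, 0.02) = 0.02
(c ∧ b) ↔ c = 1 − |0.02 − 0.26| = 1 − 0.24 = 0.76
~((c ∧ b) ↔ c) = 1 − 0.76 = 0.24
b ∧ c = min(0.02, 0.26) = 0.02
~((c ∧ b) ↔ c) ∧ (b ∧ c) = min(0.24, 0.02) = 0.02
~(~((c ∧ b) ↔ c) ∧ (b ∧ c)) = 1 − 0.02 = 0.98
~~(~((c ∧ b) ↔ c) ∧ (b ∧ c)) = 1 − 0.98 = 0.02
~c ↔ ~~(~((c ∧ b) ↔ c) ∧ (b ∧ c)) = 1 − |0.74 − 0.02| = 1 − 0.72 = 0.28

0.28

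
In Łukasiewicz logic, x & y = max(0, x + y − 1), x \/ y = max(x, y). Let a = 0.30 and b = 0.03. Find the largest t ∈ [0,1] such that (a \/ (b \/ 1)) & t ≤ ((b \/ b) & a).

0.00

b \/ 1 = max(0.03, 1.00) = 1.00
a \/ (b \/ 1) = max(0.30, 1.00) = 1.00
So the left factor is a \/ (b \/ 1) = 1.00.
b \/ b = max(0.03, 0.03) = 0.03
(b \/ b) & a = max(0, 0.03 + 0.30 − 1) = max(0, -0.67) = 0.00
So the right-hand bound is (b \/ b) & a = 0.00.
The residuum of the Łukasiewicz t-norm gives the supremum: min(1, 1 − 1.00 + 0.00).
1 − 1.00 + 0.00 = 0.00, so t = min(1, 0.00) = 0.00.
Check: 1.00 & 0.00 = max(0, 0.00) = 0.00 ≤ 0.00.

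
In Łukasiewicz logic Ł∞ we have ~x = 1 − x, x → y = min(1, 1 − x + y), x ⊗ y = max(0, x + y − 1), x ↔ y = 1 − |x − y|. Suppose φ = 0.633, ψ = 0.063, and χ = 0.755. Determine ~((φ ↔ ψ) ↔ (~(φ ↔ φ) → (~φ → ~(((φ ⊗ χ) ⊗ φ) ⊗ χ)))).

φ ↔ ψ = 1 − |0.633 − 0.063| = 1 − 0.570 = 0.430
φ ↔ φ = 1 − |0.633 − 0.633| = 1 − 0.000 = 1.000
~(φ ↔ φ) = 1 − 1.000 = 0.000
~φ = 1 − 0.633 = 0.367
φ ⊗ χ = max(0, 0.633 + 0.755 − 1) = max(0, 0.388) = 0.388
(φ ⊗ χ) ⊗ φ = max(0, 0.388 + 0.633 − 1) = max(0, 0.021) = 0.021
((φ ⊗ χ) ⊗ φ) ⊗ χ = max(0, 0.021 + 0.755 − 1) = max(0, -0.224) = 0.000
~(((φ ⊗ χ) ⊗ φ) ⊗ χ) = 1 − 0.000 = 1.000
~φ → ~(((φ ⊗ χ) ⊗ φ) ⊗ χ) = min(1, 1 − 0.367 + 1.000) = min(1, 1.633) = 1.000
~(φ ↔ φ) → (~φ → ~(((φ ⊗ χ) ⊗ φ) ⊗ χ)) = min(1, 1 − 0.000 + 1.000) = min(1, 2.000) = 1.000
(φ ↔ ψ) ↔ (~(φ ↔ φ) → (~φ → ~(((φ ⊗ χ) ⊗ φ) ⊗ χ))) = 1 − |0.430 − 1.000| = 1 − 0.570 = 0.430
~((φ ↔ ψ) ↔ (~(φ ↔ φ) → (~φ → ~(((φ ⊗ χ) ⊗ φ) ⊗ χ)))) = 1 − 0.430 = 0.570

0.570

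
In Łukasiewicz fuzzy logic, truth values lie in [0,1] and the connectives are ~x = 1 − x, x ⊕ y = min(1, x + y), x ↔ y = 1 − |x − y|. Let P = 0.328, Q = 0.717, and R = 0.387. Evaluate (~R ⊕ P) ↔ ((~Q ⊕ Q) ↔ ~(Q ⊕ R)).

0.059

~R = 1 − 0.387 = 0.613
~R ⊕ P = min(1, 0.613 + 0.328) = min(1, 0.941) = 0.941
~Q = 1 − 0.717 = 0.283
~Q ⊕ Q = min(1, 0.283 + 0.717) = min(1, 1.000) = 1.000
Q ⊕ R = min(1, 0.717 + 0.387) = min(1, 1.104) = 1.000
~(Q ⊕ R) = 1 − 1.000 = 0.000
(~Q ⊕ Q) ↔ ~(Q ⊕ R) = 1 − |1.000 − 0.000| = 1 − 1.000 = 0.000
(~R ⊕ P) ↔ ((~Q ⊕ Q) ↔ ~(Q ⊕ R)) = 1 − |0.941 − 0.000| = 1 − 0.941 = 0.059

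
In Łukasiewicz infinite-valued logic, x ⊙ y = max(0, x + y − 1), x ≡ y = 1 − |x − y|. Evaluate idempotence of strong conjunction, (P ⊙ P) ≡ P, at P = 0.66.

P ⊙ P = max(0, 0.66 + 0.66 − 1) = max(0, 0.32) = 0.32
(P ⊙ P) ≡ P = 1 − |0.32 − 0.66| = 1 − 0.34 = 0.66
(The value 0.66 < 1 shows this instance is not satisfied; fails in Ł∞ since a ⊗ a = max(0, 2a−1) ≠ a in general.)

0.66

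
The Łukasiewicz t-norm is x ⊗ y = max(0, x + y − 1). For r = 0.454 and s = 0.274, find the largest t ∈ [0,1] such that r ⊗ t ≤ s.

The residuum of the Łukasiewicz t-norm gives the supremum: min(1, 1 − 0.454 + 0.274).
1 − 0.454 + 0.274 = 0.820, so t = min(1, 0.820) = 0.820.
Check: 0.454 ⊗ 0.820 = max(0, 0.274) = 0.274 ≤ 0.274.

0.820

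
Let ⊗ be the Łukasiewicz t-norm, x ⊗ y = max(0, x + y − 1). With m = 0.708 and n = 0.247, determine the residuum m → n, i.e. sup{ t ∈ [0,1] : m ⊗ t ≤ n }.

The residuum of the Łukasiewicz t-norm gives the supremum: min(1, 1 − 0.708 + 0.247).
1 − 0.708 + 0.247 = 0.539, so t = min(1, 0.539) = 0.539.
Check: 0.708 ⊗ 0.539 = max(0, 0.247) = 0.247 ≤ 0.247.

0.539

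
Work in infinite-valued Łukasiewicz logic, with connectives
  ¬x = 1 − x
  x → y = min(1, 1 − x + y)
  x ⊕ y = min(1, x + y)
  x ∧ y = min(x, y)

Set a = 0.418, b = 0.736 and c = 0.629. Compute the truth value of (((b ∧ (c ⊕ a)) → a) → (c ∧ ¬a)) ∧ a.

0.418

c ⊕ a = min(1, 0.629 + 0.418) = min(1, 1.047) = 1.000
b ∧ (c ⊕ a) = min(0.736, 1.000) = 0.736
(b ∧ (c ⊕ a)) → a = min(1, 1 − 0.736 + 0.418) = min(1, 0.682) = 0.682
¬a = 1 − 0.418 = 0.582
c ∧ ¬a = min(0.629, 0.582) = 0.582
((b ∧ (c ⊕ a)) → a) → (c ∧ ¬a) = min(1, 1 − 0.682 + 0.582) = min(1, 0.900) = 0.900
(((b ∧ (c ⊕ a)) → a) → (c ∧ ¬a)) ∧ a = min(0.900, 0.418) = 0.418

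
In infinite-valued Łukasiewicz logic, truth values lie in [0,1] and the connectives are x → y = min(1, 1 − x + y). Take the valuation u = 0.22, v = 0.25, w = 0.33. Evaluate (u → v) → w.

u → v = min(1, 1 − 0.22 + 0.25) = min(1, 1.03) = 1.00
(u → v) → w = min(1, 1 − 1.00 + 0.33) = min(1, 0.33) = 0.33

0.33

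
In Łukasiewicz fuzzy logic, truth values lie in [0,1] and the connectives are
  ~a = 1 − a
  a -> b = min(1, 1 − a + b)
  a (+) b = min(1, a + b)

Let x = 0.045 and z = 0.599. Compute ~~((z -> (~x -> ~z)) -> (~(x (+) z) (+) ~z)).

~x = 1 − 0.045 = 0.955
~z = 1 − 0.599 = 0.401
~x -> ~z = min(1, 1 − 0.955 + 0.401) = min(1, 0.446) = 0.446
z -> (~x -> ~z) = min(1, 1 − 0.599 + 0.446) = min(1, 0.847) = 0.847
x (+) z = min(1, 0.045 + 0.599) = min(1, 0.644) = 0.644
~(x (+) z) = 1 − 0.644 = 0.356
~(x (+) z) (+) ~z = min(1, 0.356 + 0.401) = min(1, 0.757) = 0.757
(z -> (~x -> ~z)) -> (~(x (+) z) (+) ~z) = min(1, 1 − 0.847 + 0.757) = min(1, 0.910) = 0.910
~((z -> (~x -> ~z)) -> (~(x (+) z) (+) ~z)) = 1 − 0.910 = 0.090
~~((z -> (~x -> ~z)) -> (~(x (+) z) (+) ~z)) = 1 − 0.090 = 0.910

0.910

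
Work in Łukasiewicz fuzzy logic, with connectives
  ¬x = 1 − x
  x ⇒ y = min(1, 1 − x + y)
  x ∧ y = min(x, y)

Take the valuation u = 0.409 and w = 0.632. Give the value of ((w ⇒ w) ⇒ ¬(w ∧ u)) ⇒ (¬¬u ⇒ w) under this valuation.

w ⇒ w = min(1, 1 − 0.632 + 0.632) = min(1, 1.000) = 1.000
w ∧ u = min(0.632, 0.409) = 0.409
¬(w ∧ u) = 1 − 0.409 = 0.591
(w ⇒ w) ⇒ ¬(w ∧ u) = min(1, 1 − 1.000 + 0.591) = min(1, 0.591) = 0.591
¬u = 1 − 0.409 = 0.591
¬¬u = 1 − 0.591 = 0.409
¬¬u ⇒ w = min(1, 1 − 0.409 + 0.632) = min(1, 1.223) = 1.000
((w ⇒ w) ⇒ ¬(w ∧ u)) ⇒ (¬¬u ⇒ w) = min(1, 1 − 0.591 + 1.000) = min(1, 1.409) = 1.000

1.000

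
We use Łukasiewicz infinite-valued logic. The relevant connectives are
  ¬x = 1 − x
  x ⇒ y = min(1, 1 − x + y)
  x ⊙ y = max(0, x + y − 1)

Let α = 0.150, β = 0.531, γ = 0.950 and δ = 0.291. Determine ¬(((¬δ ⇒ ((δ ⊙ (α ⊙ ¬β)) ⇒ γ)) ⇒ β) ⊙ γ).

0.519

¬δ = 1 − 0.291 = 0.709
¬β = 1 − 0.531 = 0.469
α ⊙ ¬β = max(0, 0.150 + 0.469 − 1) = max(0, -0.381) = 0.000
δ ⊙ (α ⊙ ¬β) = max(0, 0.291 + 0.000 − 1) = max(0, -0.709) = 0.000
(δ ⊙ (α ⊙ ¬β)) ⇒ γ = min(1, 1 − 0.000 + 0.950) = min(1, 1.950) = 1.000
¬δ ⇒ ((δ ⊙ (α ⊙ ¬β)) ⇒ γ) = min(1, 1 − 0.709 + 1.000) = min(1, 1.291) = 1.000
(¬δ ⇒ ((δ ⊙ (α ⊙ ¬β)) ⇒ γ)) ⇒ β = min(1, 1 − 1.000 + 0.531) = min(1, 0.531) = 0.531
((¬δ ⇒ ((δ ⊙ (α ⊙ ¬β)) ⇒ γ)) ⇒ β) ⊙ γ = max(0, 0.531 + 0.950 − 1) = max(0, 0.481) = 0.481
¬(((¬δ ⇒ ((δ ⊙ (α ⊙ ¬β)) ⇒ γ)) ⇒ β) ⊙ γ) = 1 − 0.481 = 0.519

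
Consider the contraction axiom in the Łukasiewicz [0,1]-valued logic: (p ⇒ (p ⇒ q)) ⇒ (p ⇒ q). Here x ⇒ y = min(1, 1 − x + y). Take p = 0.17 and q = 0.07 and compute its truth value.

p ⇒ q = min(1, 1 − 0.17 + 0.07) = min(1, 0.90) = 0.90
p ⇒ (p ⇒ q) = min(1, 1 − 0.17 + 0.90) = min(1, 1.73) = 1.00
(p ⇒ (p ⇒ q)) ⇒ (p ⇒ q) = min(1, 1 − 1.00 + 0.90) = min(1, 0.90) = 0.90
(The value 0.90 < 1 shows this instance is not satisfied; fails in Ł∞ (the t-norm is not idempotent).)

0.90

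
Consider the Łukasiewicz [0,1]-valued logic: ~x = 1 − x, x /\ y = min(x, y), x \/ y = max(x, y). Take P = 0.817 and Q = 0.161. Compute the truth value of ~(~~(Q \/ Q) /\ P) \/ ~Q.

Q \/ Q = max(0.161, 0.161) = 0.161
~(Q \/ Q) = 1 − 0.161 = 0.839
~~(Q \/ Q) = 1 − 0.839 = 0.161
~~(Q \/ Q) /\ P = min(0.161, 0.817) = 0.161
~(~~(Q \/ Q) /\ P) = 1 − 0.161 = 0.839
~Q = 1 − 0.161 = 0.839
~(~~(Q \/ Q) /\ P) \/ ~Q = max(0.839, 0.839) = 0.839

0.839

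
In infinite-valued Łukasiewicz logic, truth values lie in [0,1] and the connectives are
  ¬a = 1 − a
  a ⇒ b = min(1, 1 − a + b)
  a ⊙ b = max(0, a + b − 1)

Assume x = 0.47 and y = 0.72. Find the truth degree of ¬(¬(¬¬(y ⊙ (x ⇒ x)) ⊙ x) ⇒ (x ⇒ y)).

0.00

x ⇒ x = min(1, 1 − 0.47 + 0.47) = min(1, 1.00) = 1.00
y ⊙ (x ⇒ x) = max(0, 0.72 + 1.00 − 1) = max(0, 0.72) = 0.72
¬(y ⊙ (x ⇒ x)) = 1 − 0.72 = 0.28
¬¬(y ⊙ (x ⇒ x)) = 1 − 0.28 = 0.72
¬¬(y ⊙ (x ⇒ x)) ⊙ x = max(0, 0.72 + 0.47 − 1) = max(0, 0.19) = 0.19
¬(¬¬(y ⊙ (x ⇒ x)) ⊙ x) = 1 − 0.19 = 0.81
x ⇒ y = min(1, 1 − 0.47 + 0.72) = min(1, 1.25) = 1.00
¬(¬¬(y ⊙ (x ⇒ x)) ⊙ x) ⇒ (x ⇒ y) = min(1, 1 − 0.81 + 1.00) = min(1, 1.19) = 1.00
¬(¬(¬¬(y ⊙ (x ⇒ x)) ⊙ x) ⇒ (x ⇒ y)) = 1 − 1.00 = 0.00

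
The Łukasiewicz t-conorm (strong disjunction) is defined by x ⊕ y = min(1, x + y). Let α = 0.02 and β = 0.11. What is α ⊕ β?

0.13

α ⊕ β = min(1, 0.02 + 0.11) = min(1, 0.13) = 0.13
For comparison, the Gödel t-conorm max(x, y) would give 0.11.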